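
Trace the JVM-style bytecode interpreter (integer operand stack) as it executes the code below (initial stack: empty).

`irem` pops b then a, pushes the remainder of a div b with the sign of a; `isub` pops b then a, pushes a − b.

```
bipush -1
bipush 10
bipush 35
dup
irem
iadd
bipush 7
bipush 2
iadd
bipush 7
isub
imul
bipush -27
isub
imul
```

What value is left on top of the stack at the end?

bipush -1  → [-1]
bipush 10  → [-1, 10]
bipush 35  → [-1, 10, 35]
dup        → [-1, 10, 35, 35]
irem       → [-1, 10, 0]
iadd       → [-1, 10]
bipush 7   → [-1, 10, 7]
bipush 2   → [-1, 10, 7, 2]
iadd       → [-1, 10, 9]
bipush 7   → [-1, 10, 9, 7]
isub       → [-1, 10, 2]
imul       → [-1, 20]
bipush -27 → [-1, 20, -27]
isub       → [-1, 47]
imul       → [-47]

-47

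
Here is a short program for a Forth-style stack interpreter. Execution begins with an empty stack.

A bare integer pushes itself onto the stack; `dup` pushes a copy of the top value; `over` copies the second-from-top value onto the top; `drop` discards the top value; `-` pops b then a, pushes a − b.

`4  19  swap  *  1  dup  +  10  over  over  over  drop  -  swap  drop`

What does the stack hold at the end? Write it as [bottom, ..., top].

4    → [4]
19   → [4, 19]
swap → [19, 4]
*    → [76]
1    → [76, 1]
dup  → [76, 1, 1]
+    → [76, 2]
10   → [76, 2, 10]
over → [76, 2, 10, 2]
over → [76, 2, 10, 2, 10]
over → [76, 2, 10, 2, 10, 2]
drop → [76, 2, 10, 2, 10]
-    → [76, 2, 10, -8]
swap → [76, 2, -8, 10]
drop → [76, 2, -8]

[76, 2, -8]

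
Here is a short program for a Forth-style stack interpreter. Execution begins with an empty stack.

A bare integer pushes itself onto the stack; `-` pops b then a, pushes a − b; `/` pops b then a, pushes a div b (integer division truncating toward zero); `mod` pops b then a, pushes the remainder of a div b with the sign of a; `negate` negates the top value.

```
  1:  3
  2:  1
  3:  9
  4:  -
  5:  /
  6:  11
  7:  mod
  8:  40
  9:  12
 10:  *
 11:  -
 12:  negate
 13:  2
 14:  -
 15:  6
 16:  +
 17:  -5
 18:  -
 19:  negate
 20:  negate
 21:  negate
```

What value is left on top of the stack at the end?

-489

3      -> [3]
1      -> [3, 1]
9      -> [3, 1, 9]
-      -> [3, -8]
/      -> [0]
11     -> [0, 11]
mod    -> [0]
40     -> [0, 40]
12     -> [0, 40, 12]
*      -> [0, 480]
-      -> [-480]
negate -> [480]
2      -> [480, 2]
-      -> [478]
6      -> [478, 6]
+      -> [484]
-5     -> [484, -5]
-      -> [489]
negate -> [-489]
negate -> [489]
negate -> [-489]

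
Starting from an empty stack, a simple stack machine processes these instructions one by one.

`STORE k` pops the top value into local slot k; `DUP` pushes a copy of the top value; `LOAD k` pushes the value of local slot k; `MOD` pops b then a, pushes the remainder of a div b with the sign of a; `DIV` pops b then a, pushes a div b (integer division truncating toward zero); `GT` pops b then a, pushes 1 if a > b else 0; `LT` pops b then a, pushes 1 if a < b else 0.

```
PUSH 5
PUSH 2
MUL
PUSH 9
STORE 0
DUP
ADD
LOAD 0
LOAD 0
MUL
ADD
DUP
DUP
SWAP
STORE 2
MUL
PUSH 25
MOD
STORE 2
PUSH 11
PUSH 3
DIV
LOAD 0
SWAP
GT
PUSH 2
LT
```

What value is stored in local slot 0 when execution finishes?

9

PUSH 5  → [5]
PUSH 2  → [5, 2]
MUL     → [10]
PUSH 9  → [10, 9]
STORE 0 → [10]
DUP     → [10, 10]
ADD     → [20]
LOAD 0  → [20, 9]
LOAD 0  → [20, 9, 9]
MUL     → [20, 81]
ADD     → [101]
DUP     → [101, 101]
DUP     → [101, 101, 101]
SWAP    → [101, 101, 101]
STORE 2 → [101, 101]
MUL     → [10201]
PUSH 25 → [10201, 25]
MOD     → [1]
STORE 2 → []
PUSH 11 → [11]
PUSH 3  → [11, 3]
DIV     → [3]
LOAD 0  → [3, 9]
SWAP    → [9, 3]
GT      → [1]
PUSH 2  → [1, 2]
LT      → [1]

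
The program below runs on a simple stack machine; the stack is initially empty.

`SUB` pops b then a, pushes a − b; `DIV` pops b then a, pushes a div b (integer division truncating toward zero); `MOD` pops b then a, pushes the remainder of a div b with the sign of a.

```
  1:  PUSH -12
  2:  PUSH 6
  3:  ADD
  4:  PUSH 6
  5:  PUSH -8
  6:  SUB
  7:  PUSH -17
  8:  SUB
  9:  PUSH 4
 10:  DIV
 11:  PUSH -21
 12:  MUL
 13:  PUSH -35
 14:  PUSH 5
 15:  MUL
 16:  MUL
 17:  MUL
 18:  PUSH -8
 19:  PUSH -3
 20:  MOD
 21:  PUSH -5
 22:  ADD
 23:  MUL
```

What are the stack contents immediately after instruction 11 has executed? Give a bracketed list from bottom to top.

PUSH -12 -> [-12]
PUSH 6   -> [-12, 6]
ADD      -> [-6]
PUSH 6   -> [-6, 6]
PUSH -8  -> [-6, 6, -8]
SUB      -> [-6, 14]
PUSH -17 -> [-6, 14, -17]
SUB      -> [-6, 31]
PUSH 4   -> [-6, 31, 4]
DIV      -> [-6, 7]
PUSH -21 -> [-6, 7, -21]

[-6, 7, -21]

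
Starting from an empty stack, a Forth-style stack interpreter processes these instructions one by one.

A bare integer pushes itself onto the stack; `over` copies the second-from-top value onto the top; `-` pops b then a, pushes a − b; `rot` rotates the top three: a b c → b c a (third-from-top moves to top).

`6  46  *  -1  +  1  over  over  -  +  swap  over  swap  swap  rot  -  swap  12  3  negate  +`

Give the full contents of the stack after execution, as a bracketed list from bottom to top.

[0, 275, 9]

6       6
46      6 46
*       276
-1      276 -1
+       275
1       275 1
over    275 1 275
over    275 1 275 1
-       275 1 274
+       275 275
swap    275 275
over    275 275 275
swap    275 275 275
swap    275 275 275
rot     275 275 275
-       275 0
swap    0 275
12      0 275 12
3       0 275 12 3
negate  0 275 12 -3
+       0 275 9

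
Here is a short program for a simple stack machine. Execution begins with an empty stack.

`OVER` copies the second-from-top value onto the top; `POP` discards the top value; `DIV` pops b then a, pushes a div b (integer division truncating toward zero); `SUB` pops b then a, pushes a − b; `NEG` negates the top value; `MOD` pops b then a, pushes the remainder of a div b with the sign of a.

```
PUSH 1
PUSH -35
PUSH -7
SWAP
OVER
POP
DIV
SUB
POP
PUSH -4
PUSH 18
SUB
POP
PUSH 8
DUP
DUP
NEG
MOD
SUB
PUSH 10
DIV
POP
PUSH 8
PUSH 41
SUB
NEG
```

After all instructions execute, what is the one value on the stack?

PUSH 1   -> 1
PUSH -35 -> 1 -35
PUSH -7  -> 1 -35 -7
SWAP     -> 1 -7 -35
OVER     -> 1 -7 -35 -7
POP      -> 1 -7 -35
DIV      -> 1 0
SUB      -> 1
POP      -> (empty)
PUSH -4  -> -4
PUSH 18  -> -4 18
SUB      -> -22
POP      -> (empty)
PUSH 8   -> 8
DUP      -> 8 8
DUP      -> 8 8 8
NEG      -> 8 8 -8
MOD      -> 8 0
SUB      -> 8
PUSH 10  -> 8 10
DIV      -> 0
POP      -> (empty)
PUSH 8   -> 8
PUSH 41  -> 8 41
SUB      -> -33
NEG      -> 33

33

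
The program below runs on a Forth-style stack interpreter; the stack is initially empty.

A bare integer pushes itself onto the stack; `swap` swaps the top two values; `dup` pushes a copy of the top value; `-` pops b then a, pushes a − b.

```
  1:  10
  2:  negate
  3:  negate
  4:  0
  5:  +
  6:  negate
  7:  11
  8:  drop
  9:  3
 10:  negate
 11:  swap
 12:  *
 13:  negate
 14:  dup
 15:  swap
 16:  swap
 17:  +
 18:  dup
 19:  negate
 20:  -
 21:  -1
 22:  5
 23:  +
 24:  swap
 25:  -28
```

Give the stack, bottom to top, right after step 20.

[-120]

10     : 10
negate : -10
negate : 10
0      : 10 0
+      : 10
negate : -10
11     : -10 11
drop   : -10
3      : -10 3
negate : -10 -3
swap   : -3 -10
*      : 30
negate : -30
dup    : -30 -30
swap   : -30 -30
swap   : -30 -30
+      : -60
dup    : -60 -60
negate : -60 60
-      : -120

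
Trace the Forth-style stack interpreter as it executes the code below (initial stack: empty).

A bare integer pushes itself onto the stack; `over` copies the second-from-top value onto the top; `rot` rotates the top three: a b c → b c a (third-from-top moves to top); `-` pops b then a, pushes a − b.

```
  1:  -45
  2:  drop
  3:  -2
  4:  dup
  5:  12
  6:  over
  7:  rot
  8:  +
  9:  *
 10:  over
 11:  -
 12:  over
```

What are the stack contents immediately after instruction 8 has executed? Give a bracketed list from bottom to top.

[-2, 12, -4]

-45   -45
drop  (empty)
-2    -2
dup   -2 -2
12    -2 -2 12
over  -2 -2 12 -2
rot   -2 12 -2 -2
+     -2 12 -4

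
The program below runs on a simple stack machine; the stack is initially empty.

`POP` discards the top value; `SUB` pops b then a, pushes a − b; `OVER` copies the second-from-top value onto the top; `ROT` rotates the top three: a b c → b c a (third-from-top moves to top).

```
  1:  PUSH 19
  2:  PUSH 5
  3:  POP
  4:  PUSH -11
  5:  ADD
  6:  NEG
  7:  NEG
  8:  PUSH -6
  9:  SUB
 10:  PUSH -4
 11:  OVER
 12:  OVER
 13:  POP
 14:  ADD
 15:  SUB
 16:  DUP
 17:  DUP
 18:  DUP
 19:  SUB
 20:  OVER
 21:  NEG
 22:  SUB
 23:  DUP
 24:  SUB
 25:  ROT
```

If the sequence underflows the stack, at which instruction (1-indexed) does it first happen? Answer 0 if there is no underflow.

0

PUSH 19   [19]
PUSH 5    [19, 5]
POP       [19]
PUSH -11  [19, -11]
ADD       [8]
NEG       [-8]
NEG       [8]
PUSH -6   [8, -6]
SUB       [14]
PUSH -4   [14, -4]
OVER      [14, -4, 14]
OVER      [14, -4, 14, -4]
POP       [14, -4, 14]
ADD       [14, 10]
SUB       [4]
DUP       [4, 4]
DUP       [4, 4, 4]
DUP       [4, 4, 4, 4]
SUB       [4, 4, 0]
OVER      [4, 4, 0, 4]
NEG       [4, 4, 0, -4]
SUB       [4, 4, 4]
DUP       [4, 4, 4, 4]
SUB       [4, 4, 0]
ROT       [4, 0, 4]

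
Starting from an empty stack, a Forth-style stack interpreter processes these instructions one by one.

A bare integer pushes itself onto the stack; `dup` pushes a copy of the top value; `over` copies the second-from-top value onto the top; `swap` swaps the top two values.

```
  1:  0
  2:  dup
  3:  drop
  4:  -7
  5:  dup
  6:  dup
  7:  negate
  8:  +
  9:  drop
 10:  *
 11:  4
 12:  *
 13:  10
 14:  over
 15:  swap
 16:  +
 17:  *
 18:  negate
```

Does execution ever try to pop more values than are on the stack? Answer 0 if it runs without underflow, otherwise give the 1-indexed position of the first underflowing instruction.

0

0      : [0]
dup    : [0, 0]
drop   : [0]
-7     : [0, -7]
dup    : [0, -7, -7]
dup    : [0, -7, -7, -7]
negate : [0, -7, -7, 7]
+      : [0, -7, 0]
drop   : [0, -7]
*      : [0]
4      : [0, 4]
*      : [0]
10     : [0, 10]
over   : [0, 10, 0]
swap   : [0, 0, 10]
+      : [0, 10]
*      : [0]
negate : [0]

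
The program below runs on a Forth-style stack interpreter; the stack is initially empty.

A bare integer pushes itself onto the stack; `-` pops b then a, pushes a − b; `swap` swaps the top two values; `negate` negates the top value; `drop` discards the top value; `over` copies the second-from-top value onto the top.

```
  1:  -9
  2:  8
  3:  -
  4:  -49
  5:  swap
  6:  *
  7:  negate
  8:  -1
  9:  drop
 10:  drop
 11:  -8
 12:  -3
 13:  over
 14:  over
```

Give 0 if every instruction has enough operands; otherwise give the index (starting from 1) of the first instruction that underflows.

0

-9      -9
8       -9 8
-       -17
-49     -17 -49
swap    -49 -17
*       833
negate  -833
-1      -833 -1
drop    -833
drop    (empty)
-8      -8
-3      -8 -3
over    -8 -3 -8
over    -8 -3 -8 -3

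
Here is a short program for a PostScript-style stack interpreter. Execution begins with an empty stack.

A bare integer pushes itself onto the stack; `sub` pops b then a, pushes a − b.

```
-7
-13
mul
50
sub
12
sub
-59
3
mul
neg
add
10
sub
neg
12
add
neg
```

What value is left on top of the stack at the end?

184

-7  : -7
-13 : -7 -13
mul : 91
50  : 91 50
sub : 41
12  : 41 12
sub : 29
-59 : 29 -59
3   : 29 -59 3
mul : 29 -177
neg : 29 177
add : 206
10  : 206 10
sub : 196
neg : -196
12  : -196 12
add : -184
neg : 184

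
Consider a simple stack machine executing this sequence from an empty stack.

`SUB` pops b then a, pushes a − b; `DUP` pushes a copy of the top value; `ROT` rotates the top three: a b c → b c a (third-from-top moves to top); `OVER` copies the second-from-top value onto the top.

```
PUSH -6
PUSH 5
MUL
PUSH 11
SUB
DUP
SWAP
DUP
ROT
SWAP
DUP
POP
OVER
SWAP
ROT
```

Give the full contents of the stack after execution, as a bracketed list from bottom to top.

PUSH -6  [-6]
PUSH 5   [-6, 5]
MUL      [-30]
PUSH 11  [-30, 11]
SUB      [-41]
DUP      [-41, -41]
SWAP     [-41, -41]
DUP      [-41, -41, -41]
ROT      [-41, -41, -41]
SWAP     [-41, -41, -41]
DUP      [-41, -41, -41, -41]
POP      [-41, -41, -41]
OVER     [-41, -41, -41, -41]
SWAP     [-41, -41, -41, -41]
ROT      [-41, -41, -41, -41]

[-41, -41, -41, -41]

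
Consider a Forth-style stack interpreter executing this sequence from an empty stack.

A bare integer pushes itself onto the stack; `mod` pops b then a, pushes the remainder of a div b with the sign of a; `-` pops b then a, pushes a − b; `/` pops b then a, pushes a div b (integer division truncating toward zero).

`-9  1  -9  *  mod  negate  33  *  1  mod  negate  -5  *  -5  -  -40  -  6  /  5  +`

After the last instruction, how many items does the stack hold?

1

-9     -> -9
1      -> -9 1
-9     -> -9 1 -9
*      -> -9 -9
mod    -> 0
negate -> 0
33     -> 0 33
*      -> 0
1      -> 0 1
mod    -> 0
negate -> 0
-5     -> 0 -5
*      -> 0
-5     -> 0 -5
-      -> 5
-40    -> 5 -40
-      -> 45
6      -> 45 6
/      -> 7
5      -> 7 5
+      -> 12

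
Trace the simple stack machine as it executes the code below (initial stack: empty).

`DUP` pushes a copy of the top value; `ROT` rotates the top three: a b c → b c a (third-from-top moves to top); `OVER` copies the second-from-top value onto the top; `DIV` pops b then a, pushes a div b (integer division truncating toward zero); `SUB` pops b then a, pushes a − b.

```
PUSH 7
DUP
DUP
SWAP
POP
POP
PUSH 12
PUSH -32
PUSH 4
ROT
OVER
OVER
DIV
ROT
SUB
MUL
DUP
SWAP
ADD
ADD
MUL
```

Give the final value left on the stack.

PUSH 7    [7]
DUP       [7, 7]
DUP       [7, 7, 7]
SWAP      [7, 7, 7]
POP       [7, 7]
POP       [7]
PUSH 12   [7, 12]
PUSH -32  [7, 12, -32]
PUSH 4    [7, 12, -32, 4]
ROT       [7, -32, 4, 12]
OVER      [7, -32, 4, 12, 4]
OVER      [7, -32, 4, 12, 4, 12]
DIV       [7, -32, 4, 12, 0]
ROT       [7, -32, 12, 0, 4]
SUB       [7, -32, 12, -4]
MUL       [7, -32, -48]
DUP       [7, -32, -48, -48]
SWAP      [7, -32, -48, -48]
ADD       [7, -32, -96]
ADD       [7, -128]
MUL       [-896]

-896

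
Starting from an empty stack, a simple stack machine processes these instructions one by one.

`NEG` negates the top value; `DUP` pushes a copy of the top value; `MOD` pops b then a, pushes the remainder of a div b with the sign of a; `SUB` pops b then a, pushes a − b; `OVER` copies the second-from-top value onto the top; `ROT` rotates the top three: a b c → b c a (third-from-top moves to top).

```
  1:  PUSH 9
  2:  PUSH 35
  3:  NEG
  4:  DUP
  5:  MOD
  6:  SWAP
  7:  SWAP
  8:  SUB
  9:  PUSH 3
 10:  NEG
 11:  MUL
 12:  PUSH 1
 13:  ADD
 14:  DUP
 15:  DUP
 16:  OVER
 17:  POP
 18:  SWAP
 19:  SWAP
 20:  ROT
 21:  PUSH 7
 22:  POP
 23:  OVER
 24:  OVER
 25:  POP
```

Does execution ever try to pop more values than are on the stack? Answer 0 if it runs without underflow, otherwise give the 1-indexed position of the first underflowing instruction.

0

PUSH 9  → [9]
PUSH 35 → [9, 35]
NEG     → [9, -35]
DUP     → [9, -35, -35]
MOD     → [9, 0]
SWAP    → [0, 9]
SWAP    → [9, 0]
SUB     → [9]
PUSH 3  → [9, 3]
NEG     → [9, -3]
MUL     → [-27]
PUSH 1  → [-27, 1]
ADD     → [-26]
DUP     → [-26, -26]
DUP     → [-26, -26, -26]
OVER    → [-26, -26, -26, -26]
POP     → [-26, -26, -26]
SWAP    → [-26, -26, -26]
SWAP    → [-26, -26, -26]
ROT     → [-26, -26, -26]
PUSH 7  → [-26, -26, -26, 7]
POP     → [-26, -26, -26]
OVER    → [-26, -26, -26, -26]
OVER    → [-26, -26, -26, -26, -26]
POP     → [-26, -26, -26, -26]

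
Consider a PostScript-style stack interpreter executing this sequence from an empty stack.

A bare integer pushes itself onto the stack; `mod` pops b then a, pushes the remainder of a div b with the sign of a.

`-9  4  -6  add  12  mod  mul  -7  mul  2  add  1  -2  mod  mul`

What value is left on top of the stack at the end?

-124

-9  : [-9]
4   : [-9, 4]
-6  : [-9, 4, -6]
add : [-9, -2]
12  : [-9, -2, 12]
mod : [-9, -2]
mul : [18]
-7  : [18, -7]
mul : [-126]
2   : [-126, 2]
add : [-124]
1   : [-124, 1]
-2  : [-124, 1, -2]
mod : [-124, 1]
mul : [-124]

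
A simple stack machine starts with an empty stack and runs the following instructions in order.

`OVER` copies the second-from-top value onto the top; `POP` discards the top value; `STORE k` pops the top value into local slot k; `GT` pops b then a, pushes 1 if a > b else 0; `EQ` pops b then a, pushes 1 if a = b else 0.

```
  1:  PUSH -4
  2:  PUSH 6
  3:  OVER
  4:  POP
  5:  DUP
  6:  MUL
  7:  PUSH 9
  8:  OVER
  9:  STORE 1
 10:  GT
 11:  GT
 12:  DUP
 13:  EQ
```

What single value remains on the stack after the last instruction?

PUSH -4 : [-4]
PUSH 6  : [-4, 6]
OVER    : [-4, 6, -4]
POP     : [-4, 6]
DUP     : [-4, 6, 6]
MUL     : [-4, 36]
PUSH 9  : [-4, 36, 9]
OVER    : [-4, 36, 9, 36]
STORE 1 : [-4, 36, 9]
GT      : [-4, 1]
GT      : [0]
DUP     : [0, 0]
EQ      : [1]

1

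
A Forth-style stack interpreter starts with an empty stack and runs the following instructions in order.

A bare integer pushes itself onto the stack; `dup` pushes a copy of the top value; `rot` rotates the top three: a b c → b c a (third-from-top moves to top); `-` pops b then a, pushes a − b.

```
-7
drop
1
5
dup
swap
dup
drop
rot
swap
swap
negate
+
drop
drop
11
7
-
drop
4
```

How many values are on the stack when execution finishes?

-7     -> -7
drop   -> (empty)
1      -> 1
5      -> 1 5
dup    -> 1 5 5
swap   -> 1 5 5
dup    -> 1 5 5 5
drop   -> 1 5 5
rot    -> 5 5 1
swap   -> 5 1 5
swap   -> 5 5 1
negate -> 5 5 -1
+      -> 5 4
drop   -> 5
drop   -> (empty)
11     -> 11
7      -> 11 7
-      -> 4
drop   -> (empty)
4      -> 4

1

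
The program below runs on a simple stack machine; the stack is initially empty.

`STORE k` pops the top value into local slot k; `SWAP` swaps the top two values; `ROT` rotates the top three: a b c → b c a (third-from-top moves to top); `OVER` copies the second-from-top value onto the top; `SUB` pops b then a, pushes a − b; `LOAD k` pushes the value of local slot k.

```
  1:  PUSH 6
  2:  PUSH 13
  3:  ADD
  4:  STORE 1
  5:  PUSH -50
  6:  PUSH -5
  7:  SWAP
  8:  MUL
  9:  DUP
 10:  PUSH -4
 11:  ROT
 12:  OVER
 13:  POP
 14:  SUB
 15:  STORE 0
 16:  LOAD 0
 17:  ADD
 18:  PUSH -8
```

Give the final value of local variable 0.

-254

PUSH 6   : [6]
PUSH 13  : [6, 13]
ADD      : [19]
STORE 1  : []
PUSH -50 : [-50]
PUSH -5  : [-50, -5]
SWAP     : [-5, -50]
MUL      : [250]
DUP      : [250, 250]
PUSH -4  : [250, 250, -4]
ROT      : [250, -4, 250]
OVER     : [250, -4, 250, -4]
POP      : [250, -4, 250]
SUB      : [250, -254]
STORE 0  : [250]
LOAD 0   : [250, -254]
ADD      : [-4]
PUSH -8  : [-4, -8]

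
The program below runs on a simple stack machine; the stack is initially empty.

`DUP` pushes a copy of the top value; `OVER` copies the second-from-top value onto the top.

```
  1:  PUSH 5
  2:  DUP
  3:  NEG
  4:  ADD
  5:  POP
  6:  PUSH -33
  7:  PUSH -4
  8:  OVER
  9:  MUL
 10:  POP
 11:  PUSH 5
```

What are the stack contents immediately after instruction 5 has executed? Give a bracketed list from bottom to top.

[]

PUSH 5 → [5]
DUP    → [5, 5]
NEG    → [5, -5]
ADD    → [0]
POP    → []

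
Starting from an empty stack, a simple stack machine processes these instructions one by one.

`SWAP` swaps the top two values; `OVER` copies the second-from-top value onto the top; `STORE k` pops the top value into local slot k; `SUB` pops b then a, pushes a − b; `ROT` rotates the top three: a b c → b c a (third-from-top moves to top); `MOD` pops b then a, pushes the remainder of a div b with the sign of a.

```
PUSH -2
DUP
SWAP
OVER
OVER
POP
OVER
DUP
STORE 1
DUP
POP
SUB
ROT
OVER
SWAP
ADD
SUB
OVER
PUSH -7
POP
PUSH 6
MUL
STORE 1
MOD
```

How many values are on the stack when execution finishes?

PUSH -2 : -2
DUP     : -2 -2
SWAP    : -2 -2
OVER    : -2 -2 -2
OVER    : -2 -2 -2 -2
POP     : -2 -2 -2
OVER    : -2 -2 -2 -2
DUP     : -2 -2 -2 -2 -2
STORE 1 : -2 -2 -2 -2
DUP     : -2 -2 -2 -2 -2
POP     : -2 -2 -2 -2
SUB     : -2 -2 0
ROT     : -2 0 -2
OVER    : -2 0 -2 0
SWAP    : -2 0 0 -2
ADD     : -2 0 -2
SUB     : -2 2
OVER    : -2 2 -2
PUSH -7 : -2 2 -2 -7
POP     : -2 2 -2
PUSH 6  : -2 2 -2 6
MUL     : -2 2 -12
STORE 1 : -2 2
MOD     : 0

1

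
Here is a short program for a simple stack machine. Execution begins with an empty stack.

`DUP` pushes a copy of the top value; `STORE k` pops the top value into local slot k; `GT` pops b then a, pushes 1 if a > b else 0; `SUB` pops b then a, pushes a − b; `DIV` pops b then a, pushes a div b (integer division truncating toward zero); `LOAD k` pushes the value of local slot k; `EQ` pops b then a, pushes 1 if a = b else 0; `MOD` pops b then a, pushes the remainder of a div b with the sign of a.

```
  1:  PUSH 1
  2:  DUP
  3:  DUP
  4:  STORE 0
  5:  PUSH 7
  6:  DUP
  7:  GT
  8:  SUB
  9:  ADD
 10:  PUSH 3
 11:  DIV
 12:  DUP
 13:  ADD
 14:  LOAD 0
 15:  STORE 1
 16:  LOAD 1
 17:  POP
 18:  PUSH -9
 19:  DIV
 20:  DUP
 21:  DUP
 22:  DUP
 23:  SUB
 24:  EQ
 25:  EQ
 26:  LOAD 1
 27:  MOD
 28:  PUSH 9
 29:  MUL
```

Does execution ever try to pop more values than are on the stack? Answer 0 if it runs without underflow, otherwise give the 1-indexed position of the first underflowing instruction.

PUSH 1  → [1]
DUP     → [1, 1]
DUP     → [1, 1, 1]
STORE 0 → [1, 1]
PUSH 7  → [1, 1, 7]
DUP     → [1, 1, 7, 7]
GT      → [1, 1, 0]
SUB     → [1, 1]
ADD     → [2]
PUSH 3  → [2, 3]
DIV     → [0]
DUP     → [0, 0]
ADD     → [0]
LOAD 0  → [0, 1]
STORE 1 → [0]
LOAD 1  → [0, 1]
POP     → [0]
PUSH -9 → [0, -9]
DIV     → [0]
DUP     → [0, 0]
DUP     → [0, 0, 0]
DUP     → [0, 0, 0, 0]
SUB     → [0, 0, 0]
EQ      → [0, 1]
EQ      → [0]
LOAD 1  → [0, 1]
MOD     → [0]
PUSH 9  → [0, 9]
MUL     → [0]

0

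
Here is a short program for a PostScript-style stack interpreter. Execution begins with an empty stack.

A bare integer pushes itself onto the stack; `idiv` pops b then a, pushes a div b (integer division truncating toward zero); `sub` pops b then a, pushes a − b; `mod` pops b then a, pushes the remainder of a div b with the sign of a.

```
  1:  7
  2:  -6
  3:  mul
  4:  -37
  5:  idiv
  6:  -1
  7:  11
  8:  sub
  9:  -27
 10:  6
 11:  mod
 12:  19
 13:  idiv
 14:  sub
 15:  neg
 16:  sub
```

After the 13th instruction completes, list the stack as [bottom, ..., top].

7    : 7
-6   : 7 -6
mul  : -42
-37  : -42 -37
idiv : 1
-1   : 1 -1
11   : 1 -1 11
sub  : 1 -12
-27  : 1 -12 -27
6    : 1 -12 -27 6
mod  : 1 -12 -3
19   : 1 -12 -3 19
idiv : 1 -12 0

[1, -12, 0]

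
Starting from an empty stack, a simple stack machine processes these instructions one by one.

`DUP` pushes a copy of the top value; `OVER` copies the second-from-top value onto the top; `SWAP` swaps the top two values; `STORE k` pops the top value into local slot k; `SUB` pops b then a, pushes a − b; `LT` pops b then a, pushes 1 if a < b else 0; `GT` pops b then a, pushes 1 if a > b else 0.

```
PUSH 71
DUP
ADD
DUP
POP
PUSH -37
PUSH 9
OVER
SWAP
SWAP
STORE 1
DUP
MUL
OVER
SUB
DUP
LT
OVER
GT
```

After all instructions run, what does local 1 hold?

-37

PUSH 71  → [71]
DUP      → [71, 71]
ADD      → [142]
DUP      → [142, 142]
POP      → [142]
PUSH -37 → [142, -37]
PUSH 9   → [142, -37, 9]
OVER     → [142, -37, 9, -37]
SWAP     → [142, -37, -37, 9]
SWAP     → [142, -37, 9, -37]
STORE 1  → [142, -37, 9]
DUP      → [142, -37, 9, 9]
MUL      → [142, -37, 81]
OVER     → [142, -37, 81, -37]
SUB      → [142, -37, 118]
DUP      → [142, -37, 118, 118]
LT       → [142, -37, 0]
OVER     → [142, -37, 0, -37]
GT       → [142, -37, 1]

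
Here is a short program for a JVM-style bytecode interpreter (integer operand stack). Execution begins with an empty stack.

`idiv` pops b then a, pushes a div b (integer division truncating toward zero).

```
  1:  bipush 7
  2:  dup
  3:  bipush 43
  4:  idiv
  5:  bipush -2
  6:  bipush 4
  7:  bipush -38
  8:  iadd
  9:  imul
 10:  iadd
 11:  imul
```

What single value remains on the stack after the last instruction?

bipush 7   -> 7
dup        -> 7 7
bipush 43  -> 7 7 43
idiv       -> 7 0
bipush -2  -> 7 0 -2
bipush 4   -> 7 0 -2 4
bipush -38 -> 7 0 -2 4 -38
iadd       -> 7 0 -2 -34
imul       -> 7 0 68
iadd       -> 7 68
imul       -> 476

476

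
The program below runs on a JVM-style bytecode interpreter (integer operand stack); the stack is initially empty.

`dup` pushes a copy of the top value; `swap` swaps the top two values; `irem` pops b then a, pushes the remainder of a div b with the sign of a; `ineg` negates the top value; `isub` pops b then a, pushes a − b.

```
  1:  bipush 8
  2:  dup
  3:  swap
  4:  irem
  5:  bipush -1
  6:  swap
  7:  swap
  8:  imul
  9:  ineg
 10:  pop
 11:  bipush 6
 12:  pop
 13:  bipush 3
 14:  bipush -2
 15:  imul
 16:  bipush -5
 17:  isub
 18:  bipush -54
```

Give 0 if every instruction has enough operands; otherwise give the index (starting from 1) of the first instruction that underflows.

bipush 8    [8]
dup         [8, 8]
swap        [8, 8]
irem        [0]
bipush -1   [0, -1]
swap        [-1, 0]
swap        [0, -1]
imul        [0]
ineg        [0]
pop         []
bipush 6    [6]
pop         []
bipush 3    [3]
bipush -2   [3, -2]
imul        [-6]
bipush -5   [-6, -5]
isub        [-1]
bipush -54  [-1, -54]

0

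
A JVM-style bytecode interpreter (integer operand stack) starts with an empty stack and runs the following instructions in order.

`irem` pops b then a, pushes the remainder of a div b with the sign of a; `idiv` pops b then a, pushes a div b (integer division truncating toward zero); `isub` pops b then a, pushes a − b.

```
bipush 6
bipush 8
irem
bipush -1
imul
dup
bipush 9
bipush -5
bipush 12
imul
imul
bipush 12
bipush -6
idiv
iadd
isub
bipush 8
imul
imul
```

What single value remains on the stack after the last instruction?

-25728

bipush 6  : [6]
bipush 8  : [6, 8]
irem      : [6]
bipush -1 : [6, -1]
imul      : [-6]
dup       : [-6, -6]
bipush 9  : [-6, -6, 9]
bipush -5 : [-6, -6, 9, -5]
bipush 12 : [-6, -6, 9, -5, 12]
imul      : [-6, -6, 9, -60]
imul      : [-6, -6, -540]
bipush 12 : [-6, -6, -540, 12]
bipush -6 : [-6, -6, -540, 12, -6]
idiv      : [-6, -6, -540, -2]
iadd      : [-6, -6, -542]
isub      : [-6, 536]
bipush 8  : [-6, 536, 8]
imul      : [-6, 4288]
imul      : [-25728]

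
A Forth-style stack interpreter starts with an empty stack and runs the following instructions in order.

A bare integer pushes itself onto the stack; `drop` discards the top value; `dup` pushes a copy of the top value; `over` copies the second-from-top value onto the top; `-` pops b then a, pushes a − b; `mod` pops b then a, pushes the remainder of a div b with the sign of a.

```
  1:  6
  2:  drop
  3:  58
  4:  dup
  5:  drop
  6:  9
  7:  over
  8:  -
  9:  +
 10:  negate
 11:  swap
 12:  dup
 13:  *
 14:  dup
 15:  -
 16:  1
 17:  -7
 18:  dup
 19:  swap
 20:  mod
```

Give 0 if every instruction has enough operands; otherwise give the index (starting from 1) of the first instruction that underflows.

11

6      -> 6
drop   -> (empty)
58     -> 58
dup    -> 58 58
drop   -> 58
9      -> 58 9
over   -> 58 9 58
-      -> 58 -49
+      -> 9
negate -> -9
swap  — needs 2 operands, stack has 1 → underflow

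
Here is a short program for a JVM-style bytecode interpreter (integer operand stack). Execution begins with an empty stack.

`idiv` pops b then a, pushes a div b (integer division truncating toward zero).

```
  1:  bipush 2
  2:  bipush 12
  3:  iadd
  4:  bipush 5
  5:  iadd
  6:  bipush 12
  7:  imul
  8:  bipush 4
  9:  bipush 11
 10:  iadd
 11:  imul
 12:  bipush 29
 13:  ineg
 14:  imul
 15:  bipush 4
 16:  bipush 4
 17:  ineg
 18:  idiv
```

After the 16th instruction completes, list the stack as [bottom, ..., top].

bipush 2  -> [2]
bipush 12 -> [2, 12]
iadd      -> [14]
bipush 5  -> [14, 5]
iadd      -> [19]
bipush 12 -> [19, 12]
imul      -> [228]
bipush 4  -> [228, 4]
bipush 11 -> [228, 4, 11]
iadd      -> [228, 15]
imul      -> [3420]
bipush 29 -> [3420, 29]
ineg      -> [3420, -29]
imul      -> [-99180]
bipush 4  -> [-99180, 4]
bipush 4  -> [-99180, 4, 4]

[-99180, 4, 4]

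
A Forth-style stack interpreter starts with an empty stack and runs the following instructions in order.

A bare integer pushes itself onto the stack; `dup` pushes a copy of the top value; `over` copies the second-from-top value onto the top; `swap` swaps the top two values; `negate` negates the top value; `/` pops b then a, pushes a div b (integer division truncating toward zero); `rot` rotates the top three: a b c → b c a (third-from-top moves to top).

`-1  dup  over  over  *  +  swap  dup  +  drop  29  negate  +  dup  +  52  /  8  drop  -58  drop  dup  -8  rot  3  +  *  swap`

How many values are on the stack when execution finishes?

-1     : -1
dup    : -1 -1
over   : -1 -1 -1
over   : -1 -1 -1 -1
*      : -1 -1 1
+      : -1 0
swap   : 0 -1
dup    : 0 -1 -1
+      : 0 -2
drop   : 0
29     : 0 29
negate : 0 -29
+      : -29
dup    : -29 -29
+      : -58
52     : -58 52
/      : -1
8      : -1 8
drop   : -1
-58    : -1 -58
drop   : -1
dup    : -1 -1
-8     : -1 -1 -8
rot    : -1 -8 -1
3      : -1 -8 -1 3
+      : -1 -8 2
*      : -1 -16
swap   : -16 -1

2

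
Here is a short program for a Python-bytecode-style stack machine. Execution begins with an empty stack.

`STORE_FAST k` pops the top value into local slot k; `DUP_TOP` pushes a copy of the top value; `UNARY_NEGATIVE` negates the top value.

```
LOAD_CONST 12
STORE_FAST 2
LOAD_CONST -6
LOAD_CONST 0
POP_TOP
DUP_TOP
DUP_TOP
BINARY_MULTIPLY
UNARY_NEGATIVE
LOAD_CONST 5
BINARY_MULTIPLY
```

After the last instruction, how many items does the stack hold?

2

LOAD_CONST 12   : [12]
STORE_FAST 2    : []
LOAD_CONST -6   : [-6]
LOAD_CONST 0    : [-6, 0]
POP_TOP         : [-6]
DUP_TOP         : [-6, -6]
DUP_TOP         : [-6, -6, -6]
BINARY_MULTIPLY : [-6, 36]
UNARY_NEGATIVE  : [-6, -36]
LOAD_CONST 5    : [-6, -36, 5]
BINARY_MULTIPLY : [-6, -180]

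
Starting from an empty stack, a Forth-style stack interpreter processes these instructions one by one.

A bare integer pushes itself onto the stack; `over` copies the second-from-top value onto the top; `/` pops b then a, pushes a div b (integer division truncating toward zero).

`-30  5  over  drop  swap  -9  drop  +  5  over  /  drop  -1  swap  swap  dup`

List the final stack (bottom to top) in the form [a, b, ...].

[-25, -1, -1]

-30  : [-30]
5    : [-30, 5]
over : [-30, 5, -30]
drop : [-30, 5]
swap : [5, -30]
-9   : [5, -30, -9]
drop : [5, -30]
+    : [-25]
5    : [-25, 5]
over : [-25, 5, -25]
/    : [-25, 0]
drop : [-25]
-1   : [-25, -1]
swap : [-1, -25]
swap : [-25, -1]
dup  : [-25, -1, -1]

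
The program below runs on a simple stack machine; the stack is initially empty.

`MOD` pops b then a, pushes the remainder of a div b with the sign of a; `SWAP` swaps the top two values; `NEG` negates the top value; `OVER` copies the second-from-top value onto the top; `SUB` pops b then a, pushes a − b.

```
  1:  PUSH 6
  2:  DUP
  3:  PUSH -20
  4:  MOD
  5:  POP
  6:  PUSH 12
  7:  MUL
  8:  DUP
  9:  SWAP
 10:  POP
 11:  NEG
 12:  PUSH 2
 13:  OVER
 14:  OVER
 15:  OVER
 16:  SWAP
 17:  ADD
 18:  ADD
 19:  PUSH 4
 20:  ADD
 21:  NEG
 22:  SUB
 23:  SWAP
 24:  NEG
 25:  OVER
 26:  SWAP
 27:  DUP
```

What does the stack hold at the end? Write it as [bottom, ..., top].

[-136, -136, 72, 72]

PUSH 6   → 6
DUP      → 6 6
PUSH -20 → 6 6 -20
MOD      → 6 6
POP      → 6
PUSH 12  → 6 12
MUL      → 72
DUP      → 72 72
SWAP     → 72 72
POP      → 72
NEG      → -72
PUSH 2   → -72 2
OVER     → -72 2 -72
OVER     → -72 2 -72 2
OVER     → -72 2 -72 2 -72
SWAP     → -72 2 -72 -72 2
ADD      → -72 2 -72 -70
ADD      → -72 2 -142
PUSH 4   → -72 2 -142 4
ADD      → -72 2 -138
NEG      → -72 2 138
SUB      → -72 -136
SWAP     → -136 -72
NEG      → -136 72
OVER     → -136 72 -136
SWAP     → -136 -136 72
DUP      → -136 -136 72 72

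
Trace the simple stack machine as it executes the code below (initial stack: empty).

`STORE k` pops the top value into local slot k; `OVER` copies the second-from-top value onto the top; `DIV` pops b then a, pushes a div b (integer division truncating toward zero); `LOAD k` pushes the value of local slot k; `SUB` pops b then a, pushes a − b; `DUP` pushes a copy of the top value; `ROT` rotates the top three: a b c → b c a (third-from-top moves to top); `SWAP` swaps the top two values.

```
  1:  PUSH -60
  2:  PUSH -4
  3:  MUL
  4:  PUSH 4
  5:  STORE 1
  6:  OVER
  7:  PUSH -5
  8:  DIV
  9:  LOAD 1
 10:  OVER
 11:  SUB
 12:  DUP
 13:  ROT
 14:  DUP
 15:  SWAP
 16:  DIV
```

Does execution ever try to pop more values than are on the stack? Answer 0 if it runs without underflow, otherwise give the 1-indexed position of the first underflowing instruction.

PUSH -60 : -60
PUSH -4  : -60 -4
MUL      : 240
PUSH 4   : 240 4
STORE 1  : 240
OVER  — needs 2 operands, stack has 1 → underflow

6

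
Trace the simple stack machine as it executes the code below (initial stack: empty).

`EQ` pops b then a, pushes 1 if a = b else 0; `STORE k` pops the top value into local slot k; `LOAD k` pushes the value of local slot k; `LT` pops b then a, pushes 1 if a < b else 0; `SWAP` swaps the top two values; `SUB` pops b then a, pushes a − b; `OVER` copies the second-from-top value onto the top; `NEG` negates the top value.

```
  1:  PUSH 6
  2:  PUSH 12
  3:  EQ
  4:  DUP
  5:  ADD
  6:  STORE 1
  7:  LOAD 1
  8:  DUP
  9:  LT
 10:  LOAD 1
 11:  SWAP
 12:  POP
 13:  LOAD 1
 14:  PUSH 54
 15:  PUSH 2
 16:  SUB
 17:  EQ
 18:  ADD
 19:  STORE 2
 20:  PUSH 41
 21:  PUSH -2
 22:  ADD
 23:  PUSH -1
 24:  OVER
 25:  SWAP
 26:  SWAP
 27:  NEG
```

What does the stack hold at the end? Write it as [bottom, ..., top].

[39, -1, -39]

PUSH 6  → [6]
PUSH 12 → [6, 12]
EQ      → [0]
DUP     → [0, 0]
ADD     → [0]
STORE 1 → []
LOAD 1  → [0]
DUP     → [0, 0]
LT      → [0]
LOAD 1  → [0, 0]
SWAP    → [0, 0]
POP     → [0]
LOAD 1  → [0, 0]
PUSH 54 → [0, 0, 54]
PUSH 2  → [0, 0, 54, 2]
SUB     → [0, 0, 52]
EQ      → [0, 0]
ADD     → [0]
STORE 2 → []
PUSH 41 → [41]
PUSH -2 → [41, -2]
ADD     → [39]
PUSH -1 → [39, -1]
OVER    → [39, -1, 39]
SWAP    → [39, 39, -1]
SWAP    → [39, -1, 39]
NEG     → [39, -1, -39]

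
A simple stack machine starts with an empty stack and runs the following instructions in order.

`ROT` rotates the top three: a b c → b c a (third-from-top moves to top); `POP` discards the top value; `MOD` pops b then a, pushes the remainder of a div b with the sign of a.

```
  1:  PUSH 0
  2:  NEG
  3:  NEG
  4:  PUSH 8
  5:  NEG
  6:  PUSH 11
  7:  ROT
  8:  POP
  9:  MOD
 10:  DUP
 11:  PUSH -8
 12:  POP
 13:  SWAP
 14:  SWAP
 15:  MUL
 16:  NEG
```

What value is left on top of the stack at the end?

PUSH 0   0
NEG      0
NEG      0
PUSH 8   0 8
NEG      0 -8
PUSH 11  0 -8 11
ROT      -8 11 0
POP      -8 11
MOD      -8
DUP      -8 -8
PUSH -8  -8 -8 -8
POP      -8 -8
SWAP     -8 -8
SWAP     -8 -8
MUL      64
NEG      -64

-64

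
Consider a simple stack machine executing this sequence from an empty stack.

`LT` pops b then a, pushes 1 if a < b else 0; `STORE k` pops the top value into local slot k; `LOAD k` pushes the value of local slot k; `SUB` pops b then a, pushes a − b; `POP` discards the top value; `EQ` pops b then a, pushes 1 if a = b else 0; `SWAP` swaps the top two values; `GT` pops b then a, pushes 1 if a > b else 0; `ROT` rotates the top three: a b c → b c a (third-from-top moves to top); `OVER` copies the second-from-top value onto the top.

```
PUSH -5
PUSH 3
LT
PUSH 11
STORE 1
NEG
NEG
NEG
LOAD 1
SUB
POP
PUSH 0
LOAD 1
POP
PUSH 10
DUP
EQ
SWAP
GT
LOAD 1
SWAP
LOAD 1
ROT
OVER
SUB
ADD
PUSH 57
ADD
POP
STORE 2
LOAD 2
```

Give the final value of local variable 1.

PUSH -5 : [-5]
PUSH 3  : [-5, 3]
LT      : [1]
PUSH 11 : [1, 11]
STORE 1 : [1]
NEG     : [-1]
NEG     : [1]
NEG     : [-1]
LOAD 1  : [-1, 11]
SUB     : [-12]
POP     : []
PUSH 0  : [0]
LOAD 1  : [0, 11]
POP     : [0]
PUSH 10 : [0, 10]
DUP     : [0, 10, 10]
EQ      : [0, 1]
SWAP    : [1, 0]
GT      : [1]
LOAD 1  : [1, 11]
SWAP    : [11, 1]
LOAD 1  : [11, 1, 11]
ROT     : [1, 11, 11]
OVER    : [1, 11, 11, 11]
SUB     : [1, 11, 0]
ADD     : [1, 11]
PUSH 57 : [1, 11, 57]
ADD     : [1, 68]
POP     : [1]
STORE 2 : []
LOAD 2  : [1]

11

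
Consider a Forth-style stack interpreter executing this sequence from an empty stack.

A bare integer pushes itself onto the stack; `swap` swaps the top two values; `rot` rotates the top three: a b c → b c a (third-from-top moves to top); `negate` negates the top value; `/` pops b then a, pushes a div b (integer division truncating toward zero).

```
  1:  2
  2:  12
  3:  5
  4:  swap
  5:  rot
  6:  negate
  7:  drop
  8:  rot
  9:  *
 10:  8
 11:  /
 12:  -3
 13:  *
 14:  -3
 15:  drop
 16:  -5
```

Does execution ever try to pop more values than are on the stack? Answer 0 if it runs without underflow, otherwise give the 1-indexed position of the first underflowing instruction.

2      → 2
12     → 2 12
5      → 2 12 5
swap   → 2 5 12
rot    → 5 12 2
negate → 5 12 -2
drop   → 5 12
rot  — needs 3 operands, stack has 2 → underflow

8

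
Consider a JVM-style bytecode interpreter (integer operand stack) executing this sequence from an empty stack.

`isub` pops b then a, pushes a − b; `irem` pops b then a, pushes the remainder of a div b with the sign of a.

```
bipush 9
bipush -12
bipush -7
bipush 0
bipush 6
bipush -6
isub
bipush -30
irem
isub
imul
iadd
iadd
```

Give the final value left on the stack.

bipush 9   : 9
bipush -12 : 9 -12
bipush -7  : 9 -12 -7
bipush 0   : 9 -12 -7 0
bipush 6   : 9 -12 -7 0 6
bipush -6  : 9 -12 -7 0 6 -6
isub       : 9 -12 -7 0 12
bipush -30 : 9 -12 -7 0 12 -30
irem       : 9 -12 -7 0 12
isub       : 9 -12 -7 -12
imul       : 9 -12 84
iadd       : 9 72
iadd       : 81

81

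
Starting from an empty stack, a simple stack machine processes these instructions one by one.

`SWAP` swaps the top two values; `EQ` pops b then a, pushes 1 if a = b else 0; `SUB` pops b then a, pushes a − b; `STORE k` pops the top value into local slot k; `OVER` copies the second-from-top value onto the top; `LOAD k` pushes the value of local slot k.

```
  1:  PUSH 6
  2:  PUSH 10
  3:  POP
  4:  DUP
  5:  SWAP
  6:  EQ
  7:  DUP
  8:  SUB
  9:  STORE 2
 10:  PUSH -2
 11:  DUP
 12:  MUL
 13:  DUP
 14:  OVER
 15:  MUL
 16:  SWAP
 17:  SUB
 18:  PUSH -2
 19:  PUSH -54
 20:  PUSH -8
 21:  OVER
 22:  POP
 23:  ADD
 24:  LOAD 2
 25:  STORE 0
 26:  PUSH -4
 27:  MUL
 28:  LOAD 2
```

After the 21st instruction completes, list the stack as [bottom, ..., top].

PUSH 6   → 6
PUSH 10  → 6 10
POP      → 6
DUP      → 6 6
SWAP     → 6 6
EQ       → 1
DUP      → 1 1
SUB      → 0
STORE 2  → (empty)
PUSH -2  → -2
DUP      → -2 -2
MUL      → 4
DUP      → 4 4
OVER     → 4 4 4
MUL      → 4 16
SWAP     → 16 4
SUB      → 12
PUSH -2  → 12 -2
PUSH -54 → 12 -2 -54
PUSH -8  → 12 -2 -54 -8
OVER     → 12 -2 -54 -8 -54

[12, -2, -54, -8, -54]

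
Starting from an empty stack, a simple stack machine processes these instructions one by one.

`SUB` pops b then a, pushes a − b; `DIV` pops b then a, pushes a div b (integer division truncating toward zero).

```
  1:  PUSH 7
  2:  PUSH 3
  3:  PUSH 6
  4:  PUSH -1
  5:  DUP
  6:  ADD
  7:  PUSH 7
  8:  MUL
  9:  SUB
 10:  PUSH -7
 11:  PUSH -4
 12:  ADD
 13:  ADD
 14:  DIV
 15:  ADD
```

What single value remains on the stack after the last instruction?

7

PUSH 7   [7]
PUSH 3   [7, 3]
PUSH 6   [7, 3, 6]
PUSH -1  [7, 3, 6, -1]
DUP      [7, 3, 6, -1, -1]
ADD      [7, 3, 6, -2]
PUSH 7   [7, 3, 6, -2, 7]
MUL      [7, 3, 6, -14]
SUB      [7, 3, 20]
PUSH -7  [7, 3, 20, -7]
PUSH -4  [7, 3, 20, -7, -4]
ADD      [7, 3, 20, -11]
ADD      [7, 3, 9]
DIV      [7, 0]
ADD      [7]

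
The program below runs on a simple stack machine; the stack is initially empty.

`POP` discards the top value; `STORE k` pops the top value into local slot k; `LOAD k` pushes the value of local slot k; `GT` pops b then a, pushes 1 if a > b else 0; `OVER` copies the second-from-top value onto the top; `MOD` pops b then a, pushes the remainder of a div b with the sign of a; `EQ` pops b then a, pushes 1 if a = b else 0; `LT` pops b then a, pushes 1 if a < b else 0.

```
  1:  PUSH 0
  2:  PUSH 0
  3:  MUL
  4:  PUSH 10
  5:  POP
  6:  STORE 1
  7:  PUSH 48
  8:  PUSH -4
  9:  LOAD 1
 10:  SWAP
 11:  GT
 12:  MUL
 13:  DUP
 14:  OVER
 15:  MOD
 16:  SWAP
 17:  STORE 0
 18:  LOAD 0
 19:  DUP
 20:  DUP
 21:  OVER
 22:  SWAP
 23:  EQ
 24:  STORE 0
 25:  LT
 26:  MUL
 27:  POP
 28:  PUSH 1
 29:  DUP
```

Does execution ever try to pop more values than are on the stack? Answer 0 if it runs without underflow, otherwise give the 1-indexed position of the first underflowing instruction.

PUSH 0  → [0]
PUSH 0  → [0, 0]
MUL     → [0]
PUSH 10 → [0, 10]
POP     → [0]
STORE 1 → []
PUSH 48 → [48]
PUSH -4 → [48, -4]
LOAD 1  → [48, -4, 0]
SWAP    → [48, 0, -4]
GT      → [48, 1]
MUL     → [48]
DUP     → [48, 48]
OVER    → [48, 48, 48]
MOD     → [48, 0]
SWAP    → [0, 48]
STORE 0 → [0]
LOAD 0  → [0, 48]
DUP     → [0, 48, 48]
DUP     → [0, 48, 48, 48]
OVER    → [0, 48, 48, 48, 48]
SWAP    → [0, 48, 48, 48, 48]
EQ      → [0, 48, 48, 1]
STORE 0 → [0, 48, 48]
LT      → [0, 0]
MUL     → [0]
POP     → []
PUSH 1  → [1]
DUP     → [1, 1]

0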